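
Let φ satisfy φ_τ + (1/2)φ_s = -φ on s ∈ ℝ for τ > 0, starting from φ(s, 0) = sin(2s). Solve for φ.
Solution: Substitute φ = exp(-τ)u.
Then φ_τ = exp(-τ)(u_τ - u), φ_s = exp(-τ)u_s; substituting and dividing by exp(-τ), the lower-order terms cancel: u_τ + (1/2)u_s = 0 (standard advection equation).
Data for u: u(s,0) = φ(s,0) = sin(2s).
By characteristics (ds/dτ = 1/2), u(s,τ) = f(s - (1/2)τ) with f = u(·, 0).
So u(s,τ) = sin(2s - τ), and φ(s,τ) = exp(-τ)u(s,τ).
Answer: φ(s, τ) = exp(-τ)sin(2s - τ)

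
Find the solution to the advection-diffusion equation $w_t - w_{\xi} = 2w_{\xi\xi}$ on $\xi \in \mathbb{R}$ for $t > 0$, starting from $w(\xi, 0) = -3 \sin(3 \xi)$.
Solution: Change to a moving frame: let $\eta = \xi + t$, $\sigma = t$ and write $w(\xi,t) = u(\eta,\sigma)$.
By the chain rule $w_t = u_{\sigma} + u_{\eta}$, $w_{\xi} = u_{\eta}$, $w_{\xi\xi} = u_{\eta\eta}$.
Then $w_t - w_{\xi} = u_{\sigma}$: the advection term cancels and the PDE becomes the heat equation $u_{\sigma} = 2u_{\eta\eta}$ on $\eta \in \mathbb{R}$.
Initial data: $u(\eta,0) = w(\eta,0) = -3 \sin(3 \eta)$.
On $\eta \in \mathbb{R}$ each mode satisfies $(\sin(n\eta))'' = -n^2 \sin(n\eta)$, so $e^{-2n^2\sigma} \sin(n\eta)$ solves the heat equation; by superposition $u(\eta,\sigma) = \sum c_n e^{-2n^2\sigma} \sin(n\eta)$.
Reading off the coefficients: $c_3=-3$, so $u(\eta,\sigma) = -3 e^{-18 \sigma} \sin(3 \eta)$.
Substituting back $\eta = \xi + t$, $\sigma = t$: $w(\xi,t) = u(\xi + t, t)$.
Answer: $w(\xi, t) = -3 e^{-18 t} \sin(3 \xi + 3 t)$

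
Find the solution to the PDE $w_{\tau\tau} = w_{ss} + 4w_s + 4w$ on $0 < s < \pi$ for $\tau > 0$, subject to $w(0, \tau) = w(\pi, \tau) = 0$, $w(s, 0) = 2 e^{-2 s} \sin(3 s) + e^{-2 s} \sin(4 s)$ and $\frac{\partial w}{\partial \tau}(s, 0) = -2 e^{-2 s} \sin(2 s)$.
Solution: Substitute $w = e^{-2s}u$, i.e. $u = e^{2s}w$.
By the product rule, $w_s = e^{-2s}(u_s - 2u)$, $w_{ss} = e^{-2s}(u_{ss} - 4u_s + 4u)$, $w_{\tau\tau} = e^{-2s}u_{\tau\tau}$.
Substituting into the PDE and dividing by $e^{-2s}$: $u_{\tau\tau} = (u_{ss} - 4u_s + 4u) + 4(u_s - 2u) + 4u$.
The lower-order terms cancel, leaving the standard wave equation $u_{\tau\tau} = u_{ss}$.
Initial data for $u$: $u(s,0) = e^{2s}w(s,0) = 2 \sin(3 s) + \sin(4 s)$; $u_{\tau}(s,0) = e^{2s}w_{\tau}(s,0) = -2 \sin(2 s)$. The boundary conditions carry over: $u(0,\tau) = u(\pi,\tau) = 0$.
Solve for $u$:
  Using separation of variables $u = X(s)T(\tau)$:
  Eigenfunctions: $\sin(ns)$, $n = 1, 2, 3, \ldots$
  General solution: $u(s, \tau) = \sum [A_n \cos(n \tau) + B_n \sin(n \tau)] \sin(ns)$
  From $u(s,0) = 2 \sin(3 s) + \sin(4 s)$: $A_3=2, A_4=1$. From $u_{\tau}(s,0) = -2 \sin(2 s)$, using $u_{\tau}(s,0) = \sum \omega_n B_n \sin(ns)$ with $\omega_n = n$: $B_2 = (-2)/2 = -1$.
Hence $u(s,\tau) = - \sin(2 s) \sin(2 \tau) + 2 \sin(3 s) \cos(3 \tau) + \sin(4 s) \cos(4 \tau)$.
Transform back: $w(s,\tau) = e^{-2s}u(s,\tau)$.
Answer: $w(s, \tau) = - e^{-2 s} \sin(2 \tau) \sin(2 s) + 2 e^{-2 s} \sin(3 s) \cos(3 \tau) + e^{-2 s} \sin(4 s) \cos(4 \tau)$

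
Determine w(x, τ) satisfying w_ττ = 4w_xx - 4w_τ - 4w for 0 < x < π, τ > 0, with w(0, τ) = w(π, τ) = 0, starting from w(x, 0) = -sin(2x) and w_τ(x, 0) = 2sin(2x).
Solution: Substitute w = exp(-2τ)u.
Then w_τ = exp(-2τ)(u_τ - 2u), w_ττ = exp(-2τ)(u_ττ - 4u_τ + 4u), w_xx = exp(-2τ)u_xx; substituting and dividing by exp(-2τ), the lower-order terms cancel: u_ττ = 4u_xx (standard wave equation).
Data for u: u(x,0) = w(x,0) = -sin(2x); u_τ(x,0) = w_τ(x,0) + 2w(x,0) = 0. The boundary conditions carry over: u(0,τ) = u(π,τ) = 0.
Separating variables: u = Σ [A_n cos(ω_n τ) + B_n sin(ω_n τ)] sin(nx), ω_n = 2n. From ICs: A_2=-1.
So u(x,τ) = -sin(2x)cos(4τ), and w(x,τ) = exp(-2τ)u(x,τ).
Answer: w(x, τ) = -exp(-2τ)sin(2x)cos(4τ)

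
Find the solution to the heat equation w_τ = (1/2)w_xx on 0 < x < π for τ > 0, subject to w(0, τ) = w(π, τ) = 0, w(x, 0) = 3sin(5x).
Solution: Separating variables: w = Σ c_n exp(-n²τ/2) sin(nx). From w(x,0) = 3sin(5x): c_5=3.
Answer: w(x, τ) = 3exp(-25τ/2)sin(5x)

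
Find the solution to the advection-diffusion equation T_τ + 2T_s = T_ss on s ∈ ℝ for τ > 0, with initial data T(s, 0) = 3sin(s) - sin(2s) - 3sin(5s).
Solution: Moving frame: η = s - 2τ, σ = τ, T = u(η,σ), so T_τ = u_σ - 2u_η and T_ss = u_ηη.
Hence T_τ + 2T_s = u_σ and the PDE becomes the heat equation u_σ = u_ηη on η ∈ ℝ.
Initial data: u(η,0) = T(η,0) = 3sin(η) - sin(2η) - 3sin(5η). Each mode sin(nη) decays as exp(-n²σ) on ℝ, so u(η,σ) = Σ c_n exp(-n²σ) sin(nη) with c_1=3, c_2=-1, c_5=-3: u(η,σ) = 3exp(-σ)sin(η) - exp(-4σ)sin(2η) - 3exp(-25σ)sin(5η).
Substituting back: T(s,τ) = u(s - 2τ, τ).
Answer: T(s, τ) = 3exp(-τ)sin(s - 2τ) - exp(-4τ)sin(2s - 4τ) - 3exp(-25τ)sin(5s - 10τ)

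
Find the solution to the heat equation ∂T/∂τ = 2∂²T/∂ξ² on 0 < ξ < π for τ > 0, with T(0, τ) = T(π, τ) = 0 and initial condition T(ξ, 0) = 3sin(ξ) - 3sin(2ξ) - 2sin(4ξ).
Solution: Using separation of variables T = X(ξ)G(τ):
Eigenfunctions: sin(nξ), n = 1, 2, 3, ...
General solution: T(ξ, τ) = Σ c_n sin(nξ) exp(-2n² τ)
Matching T(ξ,0) = 3sin(ξ) - 3sin(2ξ) - 2sin(4ξ) term by term: c_1=3, c_2=-3, c_4=-2.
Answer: T(ξ, τ) = 3exp(-2τ)sin(ξ) - 3exp(-8τ)sin(2ξ) - 2exp(-32τ)sin(4ξ)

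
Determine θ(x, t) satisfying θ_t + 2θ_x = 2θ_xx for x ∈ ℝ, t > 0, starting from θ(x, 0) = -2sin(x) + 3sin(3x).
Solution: Change to a moving frame: let η = x - 2t, σ = t and write θ(x,t) = u(η,σ).
By the chain rule θ_t = u_σ - 2u_η, θ_x = u_η, θ_xx = u_ηη.
Then θ_t + 2θ_x = u_σ: the advection term cancels and the PDE becomes the heat equation u_σ = 2u_ηη on η ∈ ℝ.
Initial data: u(η,0) = θ(η,0) = -2sin(η) + 3sin(3η).
On η ∈ ℝ each mode satisfies (sin(nη))″ = -n² sin(nη), so exp(-2n²σ) sin(nη) solves the heat equation; by superposition u(η,σ) = Σ c_n exp(-2n²σ) sin(nη).
Reading off the coefficients: c_1=-2, c_3=3, so u(η,σ) = -2exp(-2σ)sin(η) + 3exp(-18σ)sin(3η).
Substituting back η = x - 2t, σ = t: θ(x,t) = u(x - 2t, t).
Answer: θ(x, t) = 2exp(-2t)sin(2t - x) - 3exp(-18t)sin(6t - 3x)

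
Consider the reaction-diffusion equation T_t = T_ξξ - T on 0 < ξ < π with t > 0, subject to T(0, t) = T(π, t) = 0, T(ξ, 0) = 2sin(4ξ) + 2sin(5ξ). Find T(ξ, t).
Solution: Substitute T = exp(-t)u, i.e. u = exp(t)T.
By the product rule, T_t = exp(-t)(u_t - u), T_ξξ = exp(-t)u_ξξ.
Substituting into the PDE and dividing by exp(-t): u_t - u = u_ξξ - u.
The lower-order terms cancel, leaving the standard heat equation u_t = u_ξξ.
Initial data for u: u(ξ,0) = T(ξ,0) = 2sin(4ξ) + 2sin(5ξ). The boundary conditions carry over: u(0,t) = u(π,t) = 0.
Solve for u:
  Using separation of variables u = X(ξ)G(t):
  Eigenfunctions: sin(nξ), n = 1, 2, 3, ...
  General solution: u(ξ, t) = Σ c_n sin(nξ) exp(-n² t)
  Matching u(ξ,0) = 2sin(4ξ) + 2sin(5ξ) term by term: c_4=2, c_5=2.
Hence u(ξ,t) = 2exp(-16t)sin(4ξ) + 2exp(-25t)sin(5ξ).
Transform back: T(ξ,t) = exp(-t)u(ξ,t).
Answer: T(ξ, t) = 2exp(-17t)sin(4ξ) + 2exp(-26t)sin(5ξ)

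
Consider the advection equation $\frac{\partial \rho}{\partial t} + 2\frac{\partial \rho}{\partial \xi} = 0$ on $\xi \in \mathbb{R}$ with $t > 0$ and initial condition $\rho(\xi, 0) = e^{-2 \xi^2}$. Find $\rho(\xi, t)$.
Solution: By characteristics ($d\xi/dt = 2$), $\rho(\xi,t) = f(\xi - 2t)$ with $f = \rho( \cdot , 0)$.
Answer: $\rho(\xi, t) = e^{-2 (\xi - 2 t)^2}$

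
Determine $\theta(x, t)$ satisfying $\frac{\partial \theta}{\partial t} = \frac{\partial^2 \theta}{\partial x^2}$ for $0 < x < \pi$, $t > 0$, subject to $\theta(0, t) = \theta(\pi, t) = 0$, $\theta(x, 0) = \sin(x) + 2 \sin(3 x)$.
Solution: Separating variables: $\theta = \sum c_n e^{-n^2t} \sin(nx)$. From $\theta(x,0) = \sin(x) + 2 \sin(3 x)$: $c_1=1, c_3=2$.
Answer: $\theta(x, t) = e^{-t} \sin(x) + 2 e^{-9 t} \sin(3 x)$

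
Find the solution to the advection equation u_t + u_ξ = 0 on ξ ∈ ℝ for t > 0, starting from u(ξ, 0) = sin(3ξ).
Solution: By method of characteristics (waves move right with speed 1):
Along characteristics ξ - t = const, u is constant, so u(ξ,t) = f(ξ - t) with f = u(·, 0).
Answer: u(ξ, t) = -sin(3t - 3ξ)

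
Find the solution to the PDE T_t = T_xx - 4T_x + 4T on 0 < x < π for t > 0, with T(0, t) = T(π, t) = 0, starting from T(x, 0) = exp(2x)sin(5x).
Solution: Substitute T = exp(2x)u.
Then T_x = exp(2x)(u_x + 2u), T_xx = exp(2x)(u_xx + 4u_x + 4u), T_t = exp(2x)u_t; substituting and dividing by exp(2x), the lower-order terms cancel: u_t = u_xx (standard heat equation).
Data for u: u(x,0) = exp(-2x)T(x,0) = sin(5x). The boundary conditions carry over: u(0,t) = u(π,t) = 0.
Separating variables: u = Σ c_n exp(-n²t) sin(nx). From u(x,0) = sin(5x): c_5=1.
So u(x,t) = exp(-25t)sin(5x), and T(x,t) = exp(2x)u(x,t).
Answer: T(x, t) = exp(-25t)exp(2x)sin(5x)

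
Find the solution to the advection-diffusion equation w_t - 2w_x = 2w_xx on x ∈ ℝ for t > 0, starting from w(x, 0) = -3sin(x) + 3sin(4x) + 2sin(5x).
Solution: Change to a moving frame: let η = x + 2t, σ = t and write w(x,t) = u(η,σ).
By the chain rule w_t = u_σ + 2u_η, w_x = u_η, w_xx = u_ηη.
Then w_t - 2w_x = u_σ: the advection term cancels and the PDE becomes the heat equation u_σ = 2u_ηη on η ∈ ℝ.
Initial data: u(η,0) = w(η,0) = -3sin(η) + 3sin(4η) + 2sin(5η).
On η ∈ ℝ each mode satisfies (sin(nη))″ = -n² sin(nη), so exp(-2n²σ) sin(nη) solves the heat equation; by superposition u(η,σ) = Σ c_n exp(-2n²σ) sin(nη).
Reading off the coefficients: c_1=-3, c_4=3, c_5=2, so u(η,σ) = -3exp(-2σ)sin(η) + 3exp(-32σ)sin(4η) + 2exp(-50σ)sin(5η).
Substituting back η = x + 2t, σ = t: w(x,t) = u(x + 2t, t).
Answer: w(x, t) = -3exp(-2t)sin(2t + x) + 3exp(-32t)sin(8t + 4x) + 2exp(-50t)sin(10t + 5x)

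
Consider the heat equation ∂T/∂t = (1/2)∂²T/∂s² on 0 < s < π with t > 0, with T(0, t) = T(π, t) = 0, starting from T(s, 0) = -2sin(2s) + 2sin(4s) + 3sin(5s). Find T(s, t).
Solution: Using separation of variables T = X(s)G(t):
Eigenfunctions: sin(ns), n = 1, 2, 3, ...
General solution: T(s, t) = Σ c_n sin(ns) exp(-n² t/2)
Matching T(s,0) = -2sin(2s) + 2sin(4s) + 3sin(5s) term by term: c_2=-2, c_4=2, c_5=3.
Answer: T(s, t) = -2exp(-2t)sin(2s) + 2exp(-8t)sin(4s) + 3exp(-25t/2)sin(5s)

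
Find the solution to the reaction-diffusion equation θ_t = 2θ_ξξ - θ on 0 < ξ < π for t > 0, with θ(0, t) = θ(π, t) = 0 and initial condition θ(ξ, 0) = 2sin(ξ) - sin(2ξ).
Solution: Substitute θ = exp(-t)u, i.e. u = exp(t)θ.
By the product rule, θ_t = exp(-t)(u_t - u), θ_ξξ = exp(-t)u_ξξ.
Substituting into the PDE and dividing by exp(-t): u_t - u = 2u_ξξ - u.
The lower-order terms cancel, leaving the standard heat equation u_t = 2u_ξξ.
Initial data for u: u(ξ,0) = θ(ξ,0) = 2sin(ξ) - sin(2ξ). The boundary conditions carry over: u(0,t) = u(π,t) = 0.
Solve for u:
  Using separation of variables u = X(ξ)G(t):
  Eigenfunctions: sin(nξ), n = 1, 2, 3, ...
  General solution: u(ξ, t) = Σ c_n sin(nξ) exp(-2n² t)
  Matching u(ξ,0) = 2sin(ξ) - sin(2ξ) term by term: c_1=2, c_2=-1.
Hence u(ξ,t) = 2exp(-2t)sin(ξ) - exp(-8t)sin(2ξ).
Transform back: θ(ξ,t) = exp(-t)u(ξ,t).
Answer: θ(ξ, t) = 2exp(-3t)sin(ξ) - exp(-9t)sin(2ξ)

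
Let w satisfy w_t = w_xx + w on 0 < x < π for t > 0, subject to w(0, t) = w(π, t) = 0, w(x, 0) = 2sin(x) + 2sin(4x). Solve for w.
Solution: Substitute w = exp(t)u.
Then w_t = exp(t)(u_t + u), w_xx = exp(t)u_xx; substituting and dividing by exp(t), the lower-order terms cancel: u_t = u_xx (standard heat equation).
Data for u: u(x,0) = w(x,0) = 2sin(x) + 2sin(4x). The boundary conditions carry over: u(0,t) = u(π,t) = 0.
Separating variables: u = Σ c_n exp(-n²t) sin(nx). From u(x,0) = 2sin(x) + 2sin(4x): c_1=2, c_4=2.
So u(x,t) = 2exp(-t)sin(x) + 2exp(-16t)sin(4x), and w(x,t) = exp(t)u(x,t).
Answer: w(x, t) = 2sin(x) + 2exp(-15t)sin(4x)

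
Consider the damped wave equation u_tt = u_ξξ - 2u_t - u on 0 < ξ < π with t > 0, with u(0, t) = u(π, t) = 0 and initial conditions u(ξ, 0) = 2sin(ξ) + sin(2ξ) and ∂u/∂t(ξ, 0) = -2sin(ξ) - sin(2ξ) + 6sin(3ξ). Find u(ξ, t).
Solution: Substitute u = exp(-t)w, i.e. w = exp(t)u.
By the product rule, u_t = exp(-t)(w_t - w), u_tt = exp(-t)(w_tt - 2w_t + w), u_ξξ = exp(-t)w_ξξ.
Substituting into the PDE and dividing by exp(-t): w_tt - 2w_t + w = w_ξξ - 2(w_t - w) - w.
The lower-order terms cancel, leaving the standard wave equation w_tt = w_ξξ.
Initial data for w: w(ξ,0) = u(ξ,0) = 2sin(ξ) + sin(2ξ); w_t(ξ,0) = u_t(ξ,0) + u(ξ,0) = 6sin(3ξ). The boundary conditions carry over: w(0,t) = w(π,t) = 0.
Solve for w:
  Using separation of variables w = X(ξ)T(t):
  Eigenfunctions: sin(nξ), n = 1, 2, 3, ...
  General solution: w(ξ, t) = Σ [A_n cos(n t) + B_n sin(n t)] sin(nξ)
  From w(ξ,0) = 2sin(ξ) + sin(2ξ): A_1=2, A_2=1. From w_t(ξ,0) = 6sin(3ξ), using w_t(ξ,0) = Σ ω_n B_n sin(nξ) with ω_n = n: B_3 = 6/3 = 2.
Hence w(ξ,t) = 2sin(3t)sin(3ξ) + 2sin(ξ)cos(t) + sin(2ξ)cos(2t).
Transform back: u(ξ,t) = exp(-t)w(ξ,t).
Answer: u(ξ, t) = 2exp(-t)sin(3t)sin(3ξ) + 2exp(-t)sin(ξ)cos(t) + exp(-t)sin(2ξ)cos(2t)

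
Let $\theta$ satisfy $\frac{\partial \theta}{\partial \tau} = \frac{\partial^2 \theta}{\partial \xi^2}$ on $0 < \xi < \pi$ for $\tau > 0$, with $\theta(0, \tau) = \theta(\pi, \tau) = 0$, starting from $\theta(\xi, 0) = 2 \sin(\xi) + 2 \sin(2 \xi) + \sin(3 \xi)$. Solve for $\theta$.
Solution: Separating variables: $\theta = \sum c_n e^{-n^2\tau} \sin(n\xi)$. From $\theta(\xi,0) = 2 \sin(\xi) + 2 \sin(2 \xi) + \sin(3 \xi)$: $c_1=2, c_2=2, c_3=1$.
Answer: $\theta(\xi, \tau) = 2 e^{-\tau} \sin(\xi) + 2 e^{-4 \tau} \sin(2 \xi) + e^{-9 \tau} \sin(3 \xi)$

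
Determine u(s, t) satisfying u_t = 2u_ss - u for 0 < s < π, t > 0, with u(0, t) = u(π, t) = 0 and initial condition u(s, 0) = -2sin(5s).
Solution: Substitute u = exp(-t)w.
Then u_t = exp(-t)(w_t - w), u_ss = exp(-t)w_ss; substituting and dividing by exp(-t), the lower-order terms cancel: w_t = 2w_ss (standard heat equation).
Data for w: w(s,0) = u(s,0) = -2sin(5s). The boundary conditions carry over: w(0,t) = w(π,t) = 0.
Separating variables: w = Σ c_n exp(-2n²t) sin(ns). From w(s,0) = -2sin(5s): c_5=-2.
So w(s,t) = -2exp(-50t)sin(5s), and u(s,t) = exp(-t)w(s,t).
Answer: u(s, t) = -2exp(-51t)sin(5s)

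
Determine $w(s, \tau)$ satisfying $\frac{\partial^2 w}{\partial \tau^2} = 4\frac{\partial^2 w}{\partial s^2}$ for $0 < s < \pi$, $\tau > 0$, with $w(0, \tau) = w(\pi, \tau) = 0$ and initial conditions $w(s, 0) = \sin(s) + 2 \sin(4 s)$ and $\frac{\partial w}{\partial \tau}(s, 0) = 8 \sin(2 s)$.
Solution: Using separation of variables $w = X(s)T(\tau)$:
Eigenfunctions: $\sin(ns)$, $n = 1, 2, 3, \ldots$
General solution: $w(s, \tau) = \sum [A_n \cos(2n \tau) + B_n \sin(2n \tau)] \sin(ns)$
From $w(s,0) = \sin(s) + 2 \sin(4 s)$: $A_1=1, A_4=2$. From $w_{\tau}(s,0) = 8 \sin(2 s)$, using $w_{\tau}(s,0) = \sum \omega_n B_n \sin(ns)$ with $\omega_n = 2n$: $B_2 = 8/4 = 2$.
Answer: $w(s, \tau) = 2 \sin(4 \tau) \sin(2 s) + \sin(s) \cos(2 \tau) + 2 \sin(4 s) \cos(8 \tau)$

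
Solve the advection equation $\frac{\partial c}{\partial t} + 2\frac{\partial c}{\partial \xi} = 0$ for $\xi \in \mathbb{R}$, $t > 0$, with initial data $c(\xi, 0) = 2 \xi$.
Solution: By characteristics ($d\xi/dt = 2$), $c(\xi,t) = f(\xi - 2t)$ with $f = c( \cdot , 0)$.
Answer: $c(\xi, t) = 2 \xi - 4 t$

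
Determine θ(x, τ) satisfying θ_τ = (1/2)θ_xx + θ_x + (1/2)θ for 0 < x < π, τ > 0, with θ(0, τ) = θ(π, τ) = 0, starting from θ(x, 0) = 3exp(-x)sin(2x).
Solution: Substitute θ = exp(-x)u, i.e. u = exp(x)θ.
By the product rule, θ_x = exp(-x)(u_x - u), θ_xx = exp(-x)(u_xx - 2u_x + u), θ_τ = exp(-x)u_τ.
Substituting into the PDE and dividing by exp(-x): u_τ = (1/2)(u_xx - 2u_x + u) + (u_x - u) + (1/2)u.
The lower-order terms cancel, leaving the standard heat equation u_τ = (1/2)u_xx.
Initial data for u: u(x,0) = exp(x)θ(x,0) = 3sin(2x). The boundary conditions carry over: u(0,τ) = u(π,τ) = 0.
Solve for u:
  Using separation of variables u = X(x)G(τ):
  Eigenfunctions: sin(nx), n = 1, 2, 3, ...
  General solution: u(x, τ) = Σ c_n sin(nx) exp(-n² τ/2)
  Matching u(x,0) = 3sin(2x) term by term: c_2=3.
Hence u(x,τ) = 3exp(-2τ)sin(2x).
Transform back: θ(x,τ) = exp(-x)u(x,τ).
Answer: θ(x, τ) = 3exp(-x)exp(-2τ)sin(2x)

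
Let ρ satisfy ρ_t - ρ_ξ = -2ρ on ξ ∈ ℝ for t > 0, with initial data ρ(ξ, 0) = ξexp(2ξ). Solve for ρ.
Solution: Substitute ρ = exp(2ξ)u.
Then ρ_ξ = exp(2ξ)(u_ξ + 2u), ρ_t = exp(2ξ)u_t; substituting and dividing by exp(2ξ), the lower-order terms cancel: u_t - u_ξ = 0 (standard advection equation).
Data for u: u(ξ,0) = exp(-2ξ)ρ(ξ,0) = ξ.
By characteristics (dξ/dt = -1), u(ξ,t) = f(ξ + t) with f = u(·, 0).
So u(ξ,t) = t + ξ, and ρ(ξ,t) = exp(2ξ)u(ξ,t).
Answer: ρ(ξ, t) = texp(2ξ) + ξexp(2ξ)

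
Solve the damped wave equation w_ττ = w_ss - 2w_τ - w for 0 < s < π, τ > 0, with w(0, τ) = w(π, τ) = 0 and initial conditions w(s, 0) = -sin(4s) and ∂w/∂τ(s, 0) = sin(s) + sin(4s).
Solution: Substitute w = exp(-τ)u.
Then w_τ = exp(-τ)(u_τ - u), w_ττ = exp(-τ)(u_ττ - 2u_τ + u), w_ss = exp(-τ)u_ss; substituting and dividing by exp(-τ), the lower-order terms cancel: u_ττ = u_ss (standard wave equation).
Data for u: u(s,0) = w(s,0) = -sin(4s); u_τ(s,0) = w_τ(s,0) + w(s,0) = sin(s). The boundary conditions carry over: u(0,τ) = u(π,τ) = 0.
Separating variables: u = Σ [A_n cos(ω_n τ) + B_n sin(ω_n τ)] sin(ns), ω_n = n. From ICs (B_n = velocity coefficient / ω_n): A_4=-1, B_1=1.
So u(s,τ) = sin(s)sin(τ) - sin(4s)cos(4τ), and w(s,τ) = exp(-τ)u(s,τ).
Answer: w(s, τ) = exp(-τ)sin(s)sin(τ) - exp(-τ)sin(4s)cos(4τ)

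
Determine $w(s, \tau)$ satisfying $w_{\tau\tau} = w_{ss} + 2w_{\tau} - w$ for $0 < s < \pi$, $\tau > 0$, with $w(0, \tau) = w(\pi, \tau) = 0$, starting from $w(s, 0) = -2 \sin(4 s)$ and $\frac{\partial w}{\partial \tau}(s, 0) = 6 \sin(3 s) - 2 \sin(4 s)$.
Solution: Substitute $w = e^{\tau}u$.
Then $w_{\tau} = e^{\tau}(u_{\tau} + u)$, $w_{\tau\tau} = e^{\tau}(u_{\tau\tau} + 2u_{\tau} + u)$, $w_{ss} = e^{\tau}u_{ss}$; substituting and dividing by $e^{\tau}$, the lower-order terms cancel: $u_{\tau\tau} = u_{ss}$ (standard wave equation).
Data for $u$: $u(s,0) = w(s,0) = -2 \sin(4 s)$; $u_{\tau}(s,0) = w_{\tau}(s,0) - w(s,0) = 6 \sin(3 s)$. The boundary conditions carry over: $u(0,\tau) = u(\pi,\tau) = 0$.
Separating variables: $u = \sum [A_n \cos(\omega_n \tau) + B_n \sin(\omega_n \tau)] \sin(ns)$, $\omega_n = n$. From ICs ($B_n$ = velocity coefficient / $\omega_n$): $A_4=-2, B_3=2$.
So $u(s,\tau) = 2 \sin(3 s) \sin(3 \tau) - 2 \sin(4 s) \cos(4 \tau)$, and $w(s,\tau) = e^{\tau}u(s,\tau)$.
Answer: $w(s, \tau) = 2 e^{\tau} \sin(3 \tau) \sin(3 s) - 2 e^{\tau} \sin(4 s) \cos(4 \tau)$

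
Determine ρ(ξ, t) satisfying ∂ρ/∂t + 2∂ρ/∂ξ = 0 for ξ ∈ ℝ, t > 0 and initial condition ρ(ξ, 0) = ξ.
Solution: By characteristics (dξ/dt = 2), ρ(ξ,t) = f(ξ - 2t) with f = ρ(·, 0).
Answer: ρ(ξ, t) = -2t + ξ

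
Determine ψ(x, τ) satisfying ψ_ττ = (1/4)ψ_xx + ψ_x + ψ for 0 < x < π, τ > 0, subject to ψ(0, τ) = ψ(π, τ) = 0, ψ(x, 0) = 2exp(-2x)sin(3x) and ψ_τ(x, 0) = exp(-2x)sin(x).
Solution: Substitute ψ = exp(-2x)u.
Then ψ_x = exp(-2x)(u_x - 2u), ψ_xx = exp(-2x)(u_xx - 4u_x + 4u), ψ_ττ = exp(-2x)u_ττ; substituting and dividing by exp(-2x), the lower-order terms cancel: u_ττ = (1/4)u_xx (standard wave equation).
Data for u: u(x,0) = exp(2x)ψ(x,0) = 2sin(3x); u_τ(x,0) = exp(2x)ψ_τ(x,0) = sin(x). The boundary conditions carry over: u(0,τ) = u(π,τ) = 0.
Separating variables: u = Σ [A_n cos(ω_n τ) + B_n sin(ω_n τ)] sin(nx), ω_n = n/2. From ICs (B_n = velocity coefficient / ω_n): A_3=2, B_1=2.
So u(x,τ) = 2sin(x)sin(τ/2) + 2sin(3x)cos(3τ/2), and ψ(x,τ) = exp(-2x)u(x,τ).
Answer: ψ(x, τ) = 2exp(-2x)sin(x)sin(τ/2) + 2exp(-2x)sin(3x)cos(3τ/2)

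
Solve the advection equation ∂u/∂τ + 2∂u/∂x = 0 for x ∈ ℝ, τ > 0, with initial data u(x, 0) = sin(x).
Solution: By characteristics (dx/dτ = 2), u(x,τ) = f(x - 2τ) with f = u(·, 0).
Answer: u(x, τ) = sin(x - 2τ)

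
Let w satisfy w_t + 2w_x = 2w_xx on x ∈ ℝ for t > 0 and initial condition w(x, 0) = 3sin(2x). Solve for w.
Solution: Change to a moving frame: let η = x - 2t, σ = t and write w(x,t) = u(η,σ).
By the chain rule w_t = u_σ - 2u_η, w_x = u_η, w_xx = u_ηη.
Then w_t + 2w_x = u_σ: the advection term cancels and the PDE becomes the heat equation u_σ = 2u_ηη on η ∈ ℝ.
Initial data: u(η,0) = w(η,0) = 3sin(2η).
On η ∈ ℝ each mode satisfies (sin(nη))″ = -n² sin(nη), so exp(-2n²σ) sin(nη) solves the heat equation; by superposition u(η,σ) = Σ c_n exp(-2n²σ) sin(nη).
Reading off the coefficients: c_2=3, so u(η,σ) = 3exp(-8σ)sin(2η).
Substituting back η = x - 2t, σ = t: w(x,t) = u(x - 2t, t).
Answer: w(x, t) = -3exp(-8t)sin(4t - 2x)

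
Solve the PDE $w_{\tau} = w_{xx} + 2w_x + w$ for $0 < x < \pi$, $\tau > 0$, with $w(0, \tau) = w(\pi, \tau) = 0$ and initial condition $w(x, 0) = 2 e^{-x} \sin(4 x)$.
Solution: Substitute $w = e^{-x}u$.
Then $w_x = e^{-x}(u_x - u)$, $w_{xx} = e^{-x}(u_{xx} - 2u_x + u)$, $w_{\tau} = e^{-x}u_{\tau}$; substituting and dividing by $e^{-x}$, the lower-order terms cancel: $u_{\tau} = u_{xx}$ (standard heat equation).
Data for $u$: $u(x,0) = e^{x}w(x,0) = 2 \sin(4 x)$. The boundary conditions carry over: $u(0,\tau) = u(\pi,\tau) = 0$.
Separating variables: $u = \sum c_n e^{-n^2\tau} \sin(nx)$. From $u(x,0) = 2 \sin(4 x)$: $c_4=2$.
So $u(x,\tau) = 2 e^{-16 \tau} \sin(4 x)$, and $w(x,\tau) = e^{-x}u(x,\tau)$.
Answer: $w(x, \tau) = 2 e^{-16 \tau} e^{-x} \sin(4 x)$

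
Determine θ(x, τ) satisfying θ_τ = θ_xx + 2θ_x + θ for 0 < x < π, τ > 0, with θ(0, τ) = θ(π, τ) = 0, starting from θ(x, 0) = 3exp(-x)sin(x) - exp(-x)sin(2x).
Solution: Substitute θ = exp(-x)u.
Then θ_x = exp(-x)(u_x - u), θ_xx = exp(-x)(u_xx - 2u_x + u), θ_τ = exp(-x)u_τ; substituting and dividing by exp(-x), the lower-order terms cancel: u_τ = u_xx (standard heat equation).
Data for u: u(x,0) = exp(x)θ(x,0) = 3sin(x) - sin(2x). The boundary conditions carry over: u(0,τ) = u(π,τ) = 0.
Separating variables: u = Σ c_n exp(-n²τ) sin(nx). From u(x,0) = 3sin(x) - sin(2x): c_1=3, c_2=-1.
So u(x,τ) = 3exp(-τ)sin(x) - exp(-4τ)sin(2x), and θ(x,τ) = exp(-x)u(x,τ).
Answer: θ(x, τ) = 3exp(-x)exp(-τ)sin(x) - exp(-x)exp(-4τ)sin(2x)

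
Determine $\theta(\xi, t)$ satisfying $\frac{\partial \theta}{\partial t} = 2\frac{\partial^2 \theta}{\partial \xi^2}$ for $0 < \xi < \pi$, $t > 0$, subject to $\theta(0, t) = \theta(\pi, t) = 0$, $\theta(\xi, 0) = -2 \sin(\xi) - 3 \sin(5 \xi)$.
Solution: Separating variables: $\theta = \sum c_n e^{-2n^2t} \sin(n\xi)$. From $\theta(\xi,0) = -2 \sin(\xi) - 3 \sin(5 \xi)$: $c_1=-2, c_5=-3$.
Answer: $\theta(\xi, t) = -2 e^{-2 t} \sin(\xi) - 3 e^{-50 t} \sin(5 \xi)$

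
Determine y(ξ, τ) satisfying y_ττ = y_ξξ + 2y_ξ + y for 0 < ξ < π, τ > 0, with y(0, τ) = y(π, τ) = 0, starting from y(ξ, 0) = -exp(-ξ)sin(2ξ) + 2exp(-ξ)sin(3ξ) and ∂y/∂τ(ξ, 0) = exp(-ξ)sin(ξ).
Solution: Substitute y = exp(-ξ)u, i.e. u = exp(ξ)y.
By the product rule, y_ξ = exp(-ξ)(u_ξ - u), y_ξξ = exp(-ξ)(u_ξξ - 2u_ξ + u), y_ττ = exp(-ξ)u_ττ.
Substituting into the PDE and dividing by exp(-ξ): u_ττ = (u_ξξ - 2u_ξ + u) + 2(u_ξ - u) + u.
The lower-order terms cancel, leaving the standard wave equation u_ττ = u_ξξ.
Initial data for u: u(ξ,0) = exp(ξ)y(ξ,0) = -sin(2ξ) + 2sin(3ξ); u_τ(ξ,0) = exp(ξ)y_τ(ξ,0) = sin(ξ). The boundary conditions carry over: u(0,τ) = u(π,τ) = 0.
Solve for u:
  Using separation of variables u = X(ξ)T(τ):
  Eigenfunctions: sin(nξ), n = 1, 2, 3, ...
  General solution: u(ξ, τ) = Σ [A_n cos(n τ) + B_n sin(n τ)] sin(nξ)
  From u(ξ,0) = -sin(2ξ) + 2sin(3ξ): A_2=-1, A_3=2. From u_τ(ξ,0) = sin(ξ), using u_τ(ξ,0) = Σ ω_n B_n sin(nξ) with ω_n = n: B_1 = 1/1 = 1.
Hence u(ξ,τ) = sin(ξ)sin(τ) - sin(2ξ)cos(2τ) + 2sin(3ξ)cos(3τ).
Transform back: y(ξ,τ) = exp(-ξ)u(ξ,τ).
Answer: y(ξ, τ) = exp(-ξ)sin(ξ)sin(τ) - exp(-ξ)sin(2ξ)cos(2τ) + 2exp(-ξ)sin(3ξ)cos(3τ)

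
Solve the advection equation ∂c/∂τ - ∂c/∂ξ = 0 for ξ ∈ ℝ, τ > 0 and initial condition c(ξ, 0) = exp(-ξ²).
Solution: By method of characteristics (waves move left with speed 1):
Along characteristics ξ + τ = const, c is constant, so c(ξ,τ) = f(ξ + τ) with f = c(·, 0).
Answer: c(ξ, τ) = exp(-(ξ + τ)²)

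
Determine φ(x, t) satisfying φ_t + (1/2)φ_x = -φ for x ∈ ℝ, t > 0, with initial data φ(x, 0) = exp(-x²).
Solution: Substitute φ = exp(-t)u, i.e. u = exp(t)φ.
By the product rule, φ_t = exp(-t)(u_t - u), φ_x = exp(-t)u_x.
Substituting into the PDE and dividing by exp(-t): u_t - u + (1/2)u_x = -u.
The lower-order terms cancel, leaving the standard advection equation u_t + (1/2)u_x = 0.
Initial data for u: u(x,0) = φ(x,0) = exp(-x²).
Solve for u:
  By method of characteristics (waves move right with speed 1/2):
  Along characteristics x - (1/2)t = const, u is constant, so u(x,t) = f(x - (1/2)t) with f = u(·, 0).
Hence u(x,t) = exp(-(-t/2 + x)²).
Transform back: φ(x,t) = exp(-t)u(x,t).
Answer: φ(x, t) = exp(-t)exp(-(-t/2 + x)²)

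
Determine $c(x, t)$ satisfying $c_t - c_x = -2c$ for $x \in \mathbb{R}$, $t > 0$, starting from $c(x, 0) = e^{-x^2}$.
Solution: Substitute $c = e^{-2t}u$, i.e. $u = e^{2t}c$.
By the product rule, $c_t = e^{-2t}(u_t - 2u)$, $c_x = e^{-2t}u_x$.
Substituting into the PDE and dividing by $e^{-2t}$: $u_t - 2u - u_x = -2u$.
The lower-order terms cancel, leaving the standard advection equation $u_t - u_x = 0$.
Initial data for $u$: $u(x,0) = c(x,0) = e^{-x^2}$.
Solve for $u$:
  By method of characteristics (waves move left with speed 1):
  Along characteristics $x + t =$ const, $u$ is constant, so $u(x,t) = f(x + t)$ with $f = u( \cdot , 0)$.
Hence $u(x,t) = e^{-(t + x)^2}$.
Transform back: $c(x,t) = e^{-2t}u(x,t)$.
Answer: $c(x, t) = e^{-2 t} e^{-(t + x)^2}$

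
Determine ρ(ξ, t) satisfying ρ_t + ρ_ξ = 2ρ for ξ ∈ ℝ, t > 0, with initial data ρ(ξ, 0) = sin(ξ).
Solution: Substitute ρ = exp(2t)u.
Then ρ_t = exp(2t)(u_t + 2u), ρ_ξ = exp(2t)u_ξ; substituting and dividing by exp(2t), the lower-order terms cancel: u_t + u_ξ = 0 (standard advection equation).
Data for u: u(ξ,0) = ρ(ξ,0) = sin(ξ).
By characteristics (dξ/dt = 1), u(ξ,t) = f(ξ - t) with f = u(·, 0).
So u(ξ,t) = -sin(t - ξ), and ρ(ξ,t) = exp(2t)u(ξ,t).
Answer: ρ(ξ, t) = -exp(2t)sin(t - ξ)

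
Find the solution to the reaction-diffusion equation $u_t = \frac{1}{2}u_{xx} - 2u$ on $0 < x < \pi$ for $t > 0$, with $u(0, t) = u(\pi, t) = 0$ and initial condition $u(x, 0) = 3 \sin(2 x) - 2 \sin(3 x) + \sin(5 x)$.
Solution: Substitute $u = e^{-2t}w$.
Then $u_t = e^{-2t}(w_t - 2w)$, $u_{xx} = e^{-2t}w_{xx}$; substituting and dividing by $e^{-2t}$, the lower-order terms cancel: $w_t = \frac{1}{2}w_{xx}$ (standard heat equation).
Data for $w$: $w(x,0) = u(x,0) = 3 \sin(2 x) - 2 \sin(3 x) + \sin(5 x)$. The boundary conditions carry over: $w(0,t) = w(\pi,t) = 0$.
Separating variables: $w = \sum c_n e^{-n^2t/2} \sin(nx)$. From $w(x,0) = 3 \sin(2 x) - 2 \sin(3 x) + \sin(5 x)$: $c_2=3, c_3=-2, c_5=1$.
So $w(x,t) = 3 e^{-2 t} \sin(2 x) - 2 e^{-9 t/2} \sin(3 x) + e^{-25 t/2} \sin(5 x)$, and $u(x,t) = e^{-2t}w(x,t)$.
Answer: $u(x, t) = 3 e^{-4 t} \sin(2 x) - 2 e^{-13 t/2} \sin(3 x) + e^{-29 t/2} \sin(5 x)$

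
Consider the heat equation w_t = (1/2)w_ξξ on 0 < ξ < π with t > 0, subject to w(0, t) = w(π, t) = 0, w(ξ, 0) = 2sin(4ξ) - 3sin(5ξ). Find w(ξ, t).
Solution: Separating variables: w = Σ c_n exp(-n²t/2) sin(nξ). From w(ξ,0) = 2sin(4ξ) - 3sin(5ξ): c_4=2, c_5=-3.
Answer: w(ξ, t) = 2exp(-8t)sin(4ξ) - 3exp(-25t/2)sin(5ξ)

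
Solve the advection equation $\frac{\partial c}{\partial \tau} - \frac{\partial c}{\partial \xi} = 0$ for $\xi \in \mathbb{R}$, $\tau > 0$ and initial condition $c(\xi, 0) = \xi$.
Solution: By method of characteristics (waves move left with speed 1):
Along characteristics $\xi + \tau =$ const, $c$ is constant, so $c(\xi,\tau) = f(\xi + \tau)$ with $f = c( \cdot , 0)$.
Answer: $c(\xi, \tau) = \tau + \xi$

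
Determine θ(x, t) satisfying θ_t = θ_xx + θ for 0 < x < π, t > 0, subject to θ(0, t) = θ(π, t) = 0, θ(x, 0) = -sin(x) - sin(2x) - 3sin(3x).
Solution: Substitute θ = exp(t)u, i.e. u = exp(-t)θ.
By the product rule, θ_t = exp(t)(u_t + u), θ_xx = exp(t)u_xx.
Substituting into the PDE and dividing by exp(t): u_t + u = u_xx + u.
The lower-order terms cancel, leaving the standard heat equation u_t = u_xx.
Initial data for u: u(x,0) = θ(x,0) = -sin(x) - sin(2x) - 3sin(3x). The boundary conditions carry over: u(0,t) = u(π,t) = 0.
Solve for u:
  Using separation of variables u = X(x)G(t):
  Eigenfunctions: sin(nx), n = 1, 2, 3, ...
  General solution: u(x, t) = Σ c_n sin(nx) exp(-n² t)
  Matching u(x,0) = -sin(x) - sin(2x) - 3sin(3x) term by term: c_1=-1, c_2=-1, c_3=-3.
Hence u(x,t) = -exp(-t)sin(x) - exp(-4t)sin(2x) - 3exp(-9t)sin(3x).
Transform back: θ(x,t) = exp(t)u(x,t).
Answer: θ(x, t) = -sin(x) - exp(-3t)sin(2x) - 3exp(-8t)sin(3x)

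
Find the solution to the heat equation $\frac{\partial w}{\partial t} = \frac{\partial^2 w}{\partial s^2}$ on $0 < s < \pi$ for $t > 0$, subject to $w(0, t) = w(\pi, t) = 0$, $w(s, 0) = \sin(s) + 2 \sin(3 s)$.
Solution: Using separation of variables $w = X(s)T(t)$:
Eigenfunctions: $\sin(ns)$, $n = 1, 2, 3, \ldots$
General solution: $w(s, t) = \sum c_n \sin(ns) e^{-n^2 t}$
Matching $w(s,0) = \sin(s) + 2 \sin(3 s)$ term by term: $c_1=1, c_3=2$.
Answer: $w(s, t) = e^{-t} \sin(s) + 2 e^{-9 t} \sin(3 s)$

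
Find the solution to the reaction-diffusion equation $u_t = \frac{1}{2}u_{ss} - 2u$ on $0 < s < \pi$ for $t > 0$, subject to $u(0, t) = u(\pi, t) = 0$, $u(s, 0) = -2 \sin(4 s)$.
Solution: Substitute $u = e^{-2t}w$, i.e. $w = e^{2t}u$.
By the product rule, $u_t = e^{-2t}(w_t - 2w)$, $u_{ss} = e^{-2t}w_{ss}$.
Substituting into the PDE and dividing by $e^{-2t}$: $w_t - 2w = \frac{1}{2}w_{ss} - 2w$.
The lower-order terms cancel, leaving the standard heat equation $w_t = \frac{1}{2}w_{ss}$.
Initial data for $w$: $w(s,0) = u(s,0) = -2 \sin(4 s)$. The boundary conditions carry over: $w(0,t) = w(\pi,t) = 0$.
Solve for $w$:
  Using separation of variables $w = X(s)T(t)$:
  Eigenfunctions: $\sin(ns)$, $n = 1, 2, 3, \ldots$
  General solution: $w(s, t) = \sum c_n \sin(ns) e^{-n^2 t/2}$
  Matching $w(s,0) = -2 \sin(4 s)$ term by term: $c_4=-2$.
Hence $w(s,t) = -2 e^{-8 t} \sin(4 s)$.
Transform back: $u(s,t) = e^{-2t}w(s,t)$.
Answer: $u(s, t) = -2 e^{-10 t} \sin(4 s)$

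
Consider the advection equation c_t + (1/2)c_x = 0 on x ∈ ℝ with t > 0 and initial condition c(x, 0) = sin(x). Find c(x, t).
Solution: By method of characteristics (waves move right with speed 1/2):
Along characteristics x - (1/2)t = const, c is constant, so c(x,t) = f(x - (1/2)t) with f = c(·, 0).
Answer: c(x, t) = -sin(t/2 - x)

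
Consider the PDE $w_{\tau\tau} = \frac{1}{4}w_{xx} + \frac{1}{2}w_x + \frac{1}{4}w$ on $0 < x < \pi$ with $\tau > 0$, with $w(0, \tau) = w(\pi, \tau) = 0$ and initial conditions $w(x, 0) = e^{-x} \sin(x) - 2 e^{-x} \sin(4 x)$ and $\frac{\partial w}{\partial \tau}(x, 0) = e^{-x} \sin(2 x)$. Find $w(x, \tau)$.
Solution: Substitute $w = e^{-x}u$, i.e. $u = e^{x}w$.
By the product rule, $w_x = e^{-x}(u_x - u)$, $w_{xx} = e^{-x}(u_{xx} - 2u_x + u)$, $w_{\tau\tau} = e^{-x}u_{\tau\tau}$.
Substituting into the PDE and dividing by $e^{-x}$: $u_{\tau\tau} = \frac{1}{4}(u_{xx} - 2u_x + u) + \frac{1}{2}(u_x - u) + \frac{1}{4}u$.
The lower-order terms cancel, leaving the standard wave equation $u_{\tau\tau} = \frac{1}{4}u_{xx}$.
Initial data for $u$: $u(x,0) = e^{x}w(x,0) = \sin(x) - 2 \sin(4 x)$; $u_{\tau}(x,0) = e^{x}w_{\tau}(x,0) = \sin(2 x)$. The boundary conditions carry over: $u(0,\tau) = u(\pi,\tau) = 0$.
Solve for $u$:
  Using separation of variables $u = X(x)T(\tau)$:
  Eigenfunctions: $\sin(nx)$, $n = 1, 2, 3, \ldots$
  General solution: $u(x, \tau) = \sum [A_n \cos(n \tau/2) + B_n \sin(n \tau/2)] \sin(nx)$
  From $u(x,0) = \sin(x) - 2 \sin(4 x)$: $A_1=1, A_4=-2$. From $u_{\tau}(x,0) = \sin(2 x)$, using $u_{\tau}(x,0) = \sum \omega_n B_n \sin(nx)$ with $\omega_n = n/2$: $B_2 = 1/1 = 1$.
Hence $u(x,\tau) = \sin(x) \cos(\tau/2) + \sin(2 x) \sin(\tau) - 2 \sin(4 x) \cos(2 \tau)$.
Transform back: $w(x,\tau) = e^{-x}u(x,\tau)$.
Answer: $w(x, \tau) = e^{-x} \sin(\tau) \sin(2 x) + e^{-x} \sin(x) \cos(\tau/2) - 2 e^{-x} \sin(4 x) \cos(2 \tau)$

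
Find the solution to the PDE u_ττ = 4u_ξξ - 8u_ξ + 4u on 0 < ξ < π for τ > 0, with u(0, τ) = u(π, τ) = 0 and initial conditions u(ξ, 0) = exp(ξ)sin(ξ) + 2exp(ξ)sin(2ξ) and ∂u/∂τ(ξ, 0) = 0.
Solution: Substitute u = exp(ξ)w.
Then u_ξ = exp(ξ)(w_ξ + w), u_ξξ = exp(ξ)(w_ξξ + 2w_ξ + w), u_ττ = exp(ξ)w_ττ; substituting and dividing by exp(ξ), the lower-order terms cancel: w_ττ = 4w_ξξ (standard wave equation).
Data for w: w(ξ,0) = exp(-ξ)u(ξ,0) = sin(ξ) + 2sin(2ξ); w_τ(ξ,0) = exp(-ξ)u_τ(ξ,0) = 0. The boundary conditions carry over: w(0,τ) = w(π,τ) = 0.
Separating variables: w = Σ [A_n cos(ω_n τ) + B_n sin(ω_n τ)] sin(nξ), ω_n = 2n. From ICs: A_1=1, A_2=2.
So w(ξ,τ) = sin(ξ)cos(2τ) + 2sin(2ξ)cos(4τ), and u(ξ,τ) = exp(ξ)w(ξ,τ).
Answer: u(ξ, τ) = exp(ξ)sin(ξ)cos(2τ) + 2exp(ξ)sin(2ξ)cos(4τ)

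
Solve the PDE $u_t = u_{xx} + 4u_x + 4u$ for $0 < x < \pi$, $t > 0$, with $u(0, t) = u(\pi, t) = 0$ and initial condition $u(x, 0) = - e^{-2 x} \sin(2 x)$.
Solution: Substitute $u = e^{-2x}w$.
Then $u_x = e^{-2x}(w_x - 2w)$, $u_{xx} = e^{-2x}(w_{xx} - 4w_x + 4w)$, $u_t = e^{-2x}w_t$; substituting and dividing by $e^{-2x}$, the lower-order terms cancel: $w_t = w_{xx}$ (standard heat equation).
Data for $w$: $w(x,0) = e^{2x}u(x,0) = - \sin(2 x)$. The boundary conditions carry over: $w(0,t) = w(\pi,t) = 0$.
Separating variables: $w = \sum c_n e^{-n^2t} \sin(nx)$. From $w(x,0) = - \sin(2 x)$: $c_2=-1$.
So $w(x,t) = - e^{-4 t} \sin(2 x)$, and $u(x,t) = e^{-2x}w(x,t)$.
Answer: $u(x, t) = - e^{-4 t} e^{-2 x} \sin(2 x)$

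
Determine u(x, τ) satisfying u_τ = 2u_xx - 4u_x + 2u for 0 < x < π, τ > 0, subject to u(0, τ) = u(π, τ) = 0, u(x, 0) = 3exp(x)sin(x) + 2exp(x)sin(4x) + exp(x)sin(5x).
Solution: Substitute u = exp(x)w.
Then u_x = exp(x)(w_x + w), u_xx = exp(x)(w_xx + 2w_x + w), u_τ = exp(x)w_τ; substituting and dividing by exp(x), the lower-order terms cancel: w_τ = 2w_xx (standard heat equation).
Data for w: w(x,0) = exp(-x)u(x,0) = 3sin(x) + 2sin(4x) + sin(5x). The boundary conditions carry over: w(0,τ) = w(π,τ) = 0.
Separating variables: w = Σ c_n exp(-2n²τ) sin(nx). From w(x,0) = 3sin(x) + 2sin(4x) + sin(5x): c_1=3, c_4=2, c_5=1.
So w(x,τ) = 3exp(-2τ)sin(x) + 2exp(-32τ)sin(4x) + exp(-50τ)sin(5x), and u(x,τ) = exp(x)w(x,τ).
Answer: u(x, τ) = 3exp(x)exp(-2τ)sin(x) + 2exp(x)exp(-32τ)sin(4x) + exp(x)exp(-50τ)sin(5x)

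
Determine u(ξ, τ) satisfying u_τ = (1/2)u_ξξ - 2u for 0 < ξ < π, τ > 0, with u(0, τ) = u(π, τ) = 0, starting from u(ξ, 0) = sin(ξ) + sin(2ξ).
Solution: Substitute u = exp(-2τ)w.
Then u_τ = exp(-2τ)(w_τ - 2w), u_ξξ = exp(-2τ)w_ξξ; substituting and dividing by exp(-2τ), the lower-order terms cancel: w_τ = (1/2)w_ξξ (standard heat equation).
Data for w: w(ξ,0) = u(ξ,0) = sin(ξ) + sin(2ξ). The boundary conditions carry over: w(0,τ) = w(π,τ) = 0.
Separating variables: w = Σ c_n exp(-n²τ/2) sin(nξ). From w(ξ,0) = sin(ξ) + sin(2ξ): c_1=1, c_2=1.
So w(ξ,τ) = exp(-2τ)sin(2ξ) + exp(-τ/2)sin(ξ), and u(ξ,τ) = exp(-2τ)w(ξ,τ).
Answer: u(ξ, τ) = exp(-4τ)sin(2ξ) + exp(-5τ/2)sin(ξ)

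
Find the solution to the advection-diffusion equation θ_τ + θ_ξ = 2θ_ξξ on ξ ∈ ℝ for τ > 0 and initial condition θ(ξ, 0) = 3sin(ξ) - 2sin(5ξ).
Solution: Change to a moving frame: let η = ξ - τ, σ = τ and write θ(ξ,τ) = u(η,σ).
By the chain rule θ_τ = u_σ - u_η, θ_ξ = u_η, θ_ξξ = u_ηη.
Then θ_τ + θ_ξ = u_σ: the advection term cancels and the PDE becomes the heat equation u_σ = 2u_ηη on η ∈ ℝ.
Initial data: u(η,0) = θ(η,0) = 3sin(η) - 2sin(5η).
On η ∈ ℝ each mode satisfies (sin(nη))″ = -n² sin(nη), so exp(-2n²σ) sin(nη) solves the heat equation; by superposition u(η,σ) = Σ c_n exp(-2n²σ) sin(nη).
Reading off the coefficients: c_1=3, c_5=-2, so u(η,σ) = 3exp(-2σ)sin(η) - 2exp(-50σ)sin(5η).
Substituting back η = ξ - τ, σ = τ: θ(ξ,τ) = u(ξ - τ, τ).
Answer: θ(ξ, τ) = 3exp(-2τ)sin(ξ - τ) - 2exp(-50τ)sin(5ξ - 5τ)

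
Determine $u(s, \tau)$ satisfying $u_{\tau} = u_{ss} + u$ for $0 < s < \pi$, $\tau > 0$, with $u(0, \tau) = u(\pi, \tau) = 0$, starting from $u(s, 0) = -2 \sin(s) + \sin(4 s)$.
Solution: Substitute $u = e^{\tau}w$, i.e. $w = e^{-\tau}u$.
By the product rule, $u_{\tau} = e^{\tau}(w_{\tau} + w)$, $u_{ss} = e^{\tau}w_{ss}$.
Substituting into the PDE and dividing by $e^{\tau}$: $w_{\tau} + w = w_{ss} + w$.
The lower-order terms cancel, leaving the standard heat equation $w_{\tau} = w_{ss}$.
Initial data for $w$: $w(s,0) = u(s,0) = -2 \sin(s) + \sin(4 s)$. The boundary conditions carry over: $w(0,\tau) = w(\pi,\tau) = 0$.
Solve for $w$:
  Using separation of variables $w = X(s)T(\tau)$:
  Eigenfunctions: $\sin(ns)$, $n = 1, 2, 3, \ldots$
  General solution: $w(s, \tau) = \sum c_n \sin(ns) e^{-n^2 \tau}$
  Matching $w(s,0) = -2 \sin(s) + \sin(4 s)$ term by term: $c_1=-2, c_4=1$.
Hence $w(s,\tau) = -2 e^{-\tau} \sin(s) + e^{-16 \tau} \sin(4 s)$.
Transform back: $u(s,\tau) = e^{\tau}w(s,\tau)$.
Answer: $u(s, \tau) = -2 \sin(s) + e^{-15 \tau} \sin(4 s)$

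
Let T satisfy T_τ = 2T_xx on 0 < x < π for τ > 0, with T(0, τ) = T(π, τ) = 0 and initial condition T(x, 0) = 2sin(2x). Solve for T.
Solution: Using separation of variables T = X(x)G(τ):
Eigenfunctions: sin(nx), n = 1, 2, 3, ...
General solution: T(x, τ) = Σ c_n sin(nx) exp(-2n² τ)
Matching T(x,0) = 2sin(2x) term by term: c_2=2.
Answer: T(x, τ) = 2exp(-8τ)sin(2x)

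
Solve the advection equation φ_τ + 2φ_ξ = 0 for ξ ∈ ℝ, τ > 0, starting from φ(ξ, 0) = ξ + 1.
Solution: By method of characteristics (waves move right with speed 2):
Along characteristics ξ - 2τ = const, φ is constant, so φ(ξ,τ) = f(ξ - 2τ) with f = φ(·, 0).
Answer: φ(ξ, τ) = ξ - 2τ + 1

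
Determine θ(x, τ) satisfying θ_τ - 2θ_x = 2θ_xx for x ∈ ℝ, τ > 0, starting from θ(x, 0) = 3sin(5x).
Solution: Change to a moving frame: let η = x + 2τ, σ = τ and write θ(x,τ) = u(η,σ).
By the chain rule θ_τ = u_σ + 2u_η, θ_x = u_η, θ_xx = u_ηη.
Then θ_τ - 2θ_x = u_σ: the advection term cancels and the PDE becomes the heat equation u_σ = 2u_ηη on η ∈ ℝ.
Initial data: u(η,0) = θ(η,0) = 3sin(5η).
On η ∈ ℝ each mode satisfies (sin(nη))″ = -n² sin(nη), so exp(-2n²σ) sin(nη) solves the heat equation; by superposition u(η,σ) = Σ c_n exp(-2n²σ) sin(nη).
Reading off the coefficients: c_5=3, so u(η,σ) = 3exp(-50σ)sin(5η).
Substituting back η = x + 2τ, σ = τ: θ(x,τ) = u(x + 2τ, τ).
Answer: θ(x, τ) = 3exp(-50τ)sin(5x + 10τ)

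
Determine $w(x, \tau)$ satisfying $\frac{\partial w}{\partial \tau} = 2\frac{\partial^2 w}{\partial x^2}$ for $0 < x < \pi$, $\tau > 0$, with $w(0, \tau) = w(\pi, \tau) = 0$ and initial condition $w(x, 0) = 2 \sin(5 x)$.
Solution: Using separation of variables $w = X(x)T(\tau)$:
Eigenfunctions: $\sin(nx)$, $n = 1, 2, 3, \ldots$
General solution: $w(x, \tau) = \sum c_n \sin(nx) e^{-2n^2 \tau}$
Matching $w(x,0) = 2 \sin(5 x)$ term by term: $c_5=2$.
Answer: $w(x, \tau) = 2 e^{-50 \tau} \sin(5 x)$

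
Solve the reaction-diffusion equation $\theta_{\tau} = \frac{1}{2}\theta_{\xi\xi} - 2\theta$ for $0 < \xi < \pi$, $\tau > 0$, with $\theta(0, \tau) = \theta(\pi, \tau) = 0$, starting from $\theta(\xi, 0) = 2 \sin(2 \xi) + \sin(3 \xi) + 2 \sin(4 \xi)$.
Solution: Substitute $\theta = e^{-2\tau}u$, i.e. $u = e^{2\tau}\theta$.
By the product rule, $\theta_{\tau} = e^{-2\tau}(u_{\tau} - 2u)$, $\theta_{\xi\xi} = e^{-2\tau}u_{\xi\xi}$.
Substituting into the PDE and dividing by $e^{-2\tau}$: $u_{\tau} - 2u = \frac{1}{2}u_{\xi\xi} - 2u$.
The lower-order terms cancel, leaving the standard heat equation $u_{\tau} = \frac{1}{2}u_{\xi\xi}$.
Initial data for $u$: $u(\xi,0) = \theta(\xi,0) = 2 \sin(2 \xi) + \sin(3 \xi) + 2 \sin(4 \xi)$. The boundary conditions carry over: $u(0,\tau) = u(\pi,\tau) = 0$.
Solve for $u$:
  Using separation of variables $u = X(\xi)G(\tau)$:
  Eigenfunctions: $\sin(n\xi)$, $n = 1, 2, 3, \ldots$
  General solution: $u(\xi, \tau) = \sum c_n \sin(n\xi) e^{-n^2 \tau/2}$
  Matching $u(\xi,0) = 2 \sin(2 \xi) + \sin(3 \xi) + 2 \sin(4 \xi)$ term by term: $c_2=2, c_3=1, c_4=2$.
Hence $u(\xi,\tau) = 2 e^{-2 \tau} \sin(2 \xi) + 2 e^{-8 \tau} \sin(4 \xi) + e^{-9 \tau/2} \sin(3 \xi)$.
Transform back: $\theta(\xi,\tau) = e^{-2\tau}u(\xi,\tau)$.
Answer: $\theta(\xi, \tau) = 2 e^{-4 \tau} \sin(2 \xi) + 2 e^{-10 \tau} \sin(4 \xi) + e^{-13 \tau/2} \sin(3 \xi)$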